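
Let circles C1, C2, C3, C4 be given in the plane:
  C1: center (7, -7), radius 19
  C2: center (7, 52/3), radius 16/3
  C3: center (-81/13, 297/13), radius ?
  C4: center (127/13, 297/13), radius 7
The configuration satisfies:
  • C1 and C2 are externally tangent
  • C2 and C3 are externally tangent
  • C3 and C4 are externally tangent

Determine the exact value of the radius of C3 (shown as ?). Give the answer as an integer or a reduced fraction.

1. [ext C2·C3]  r_C3² + (32/3)r_C3 − 177 = 0  ⇒  r_C3 = 9 (r>0 drops 1)
2. [ext C3·C4]  r_C3² + 14r_C3 − 207 = 0  ⇒  r_C3 = 9 (r>0 drops 1)

9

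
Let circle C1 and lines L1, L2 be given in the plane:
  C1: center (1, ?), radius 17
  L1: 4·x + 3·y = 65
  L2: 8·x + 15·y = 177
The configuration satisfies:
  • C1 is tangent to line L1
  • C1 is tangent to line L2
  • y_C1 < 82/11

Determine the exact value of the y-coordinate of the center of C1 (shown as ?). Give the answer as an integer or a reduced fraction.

1. [C1‖L1]  y_C1² − (122/3)y_C1 − 1168/3 = 0  ⇒  y_C1 = -8 or 146/3
2. [C1‖L2]  y_C1² − (338/15)y_C1 − 3664/15 = 0  ⇒  y_C1 = -8 or 458/15

-8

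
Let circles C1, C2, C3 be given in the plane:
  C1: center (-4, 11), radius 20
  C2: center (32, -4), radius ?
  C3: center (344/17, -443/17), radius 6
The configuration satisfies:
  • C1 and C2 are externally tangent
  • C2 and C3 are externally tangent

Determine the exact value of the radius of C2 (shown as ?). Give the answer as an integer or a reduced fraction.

1. [ext C1·C2]  r_C2² + 40r_C2 − 1121 = 0  ⇒  r_C2 = 19 (r>0 drops 1)
2. [ext C2·C3]  r_C2² + 12r_C2 − 589 = 0  ⇒  r_C2 = 19 (r>0 drops 1)

19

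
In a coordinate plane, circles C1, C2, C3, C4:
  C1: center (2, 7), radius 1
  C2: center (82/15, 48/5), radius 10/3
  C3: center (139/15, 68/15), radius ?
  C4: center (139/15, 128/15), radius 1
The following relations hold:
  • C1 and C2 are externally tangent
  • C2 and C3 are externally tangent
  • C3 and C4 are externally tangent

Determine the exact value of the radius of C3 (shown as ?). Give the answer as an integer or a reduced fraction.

1. [ext C2·C3]  r_C3² + (20/3)r_C3 − 29 = 0  ⇒  r_C3 = 3 (r>0 drops 1)
2. [ext C3·C4]  r_C3² + 2r_C3 − 15 = 0  ⇒  r_C3 = 3 (r>0 drops 1)

3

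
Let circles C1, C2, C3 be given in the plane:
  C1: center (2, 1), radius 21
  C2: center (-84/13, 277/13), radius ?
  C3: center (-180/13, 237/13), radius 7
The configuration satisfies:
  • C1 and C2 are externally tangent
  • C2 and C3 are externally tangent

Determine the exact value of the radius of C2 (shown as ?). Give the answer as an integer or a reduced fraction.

1. [ext C1·C2]  r_C2² + 42r_C2 − 43 = 0  ⇒  r_C2 = 1 (r>0 drops 1)
2. [ext C2·C3]  r_C2² + 14r_C2 − 15 = 0  ⇒  r_C2 = 1 (r>0 drops 1)

1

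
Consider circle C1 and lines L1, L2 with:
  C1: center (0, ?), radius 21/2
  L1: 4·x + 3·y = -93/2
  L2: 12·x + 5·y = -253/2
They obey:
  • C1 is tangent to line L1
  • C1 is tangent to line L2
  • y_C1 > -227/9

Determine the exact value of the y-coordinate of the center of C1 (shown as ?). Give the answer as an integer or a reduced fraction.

2

1. [C1‖L1]  y_C1² + 31y_C1 − 66 = 0  ⇒  y_C1 = -33 or 2
2. [C1‖L2]  y_C1² + (253/5)y_C1 − 526/5 = 0  ⇒  y_C1 = -263/5 or 2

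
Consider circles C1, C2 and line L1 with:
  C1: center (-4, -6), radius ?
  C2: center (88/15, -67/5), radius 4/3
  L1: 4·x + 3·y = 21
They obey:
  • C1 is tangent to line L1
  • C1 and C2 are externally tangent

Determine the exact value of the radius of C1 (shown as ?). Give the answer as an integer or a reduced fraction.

1. [C1‖L1]  r_C1² − 121 = 0  ⇒  r_C1 = 11 (r>0 drops 1)
2. [ext C1·C2]  r_C1² + (8/3)r_C1 − 451/3 = 0  ⇒  r_C1 = 11 (r>0 drops 1)

11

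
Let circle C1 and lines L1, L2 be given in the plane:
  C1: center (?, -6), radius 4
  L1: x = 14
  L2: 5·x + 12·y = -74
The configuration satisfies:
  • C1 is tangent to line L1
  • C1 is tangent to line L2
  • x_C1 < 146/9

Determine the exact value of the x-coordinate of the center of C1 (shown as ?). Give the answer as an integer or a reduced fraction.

10

1. [C1‖L1]  x_C1² − 28x_C1 + 180 = 0  ⇒  x_C1 = 10 or 18
2. [C1‖L2]  x_C1² + (4/5)x_C1 − 108 = 0  ⇒  x_C1 = -54/5 or 10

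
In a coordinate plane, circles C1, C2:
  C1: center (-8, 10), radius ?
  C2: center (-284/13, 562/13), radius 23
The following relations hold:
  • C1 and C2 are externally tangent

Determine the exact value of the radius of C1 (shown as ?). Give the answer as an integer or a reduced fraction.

13

1. [ext C1·C2]  r_C1² + 46r_C1 − 767 = 0  ⇒  r_C1 = 13 (r>0 drops 1)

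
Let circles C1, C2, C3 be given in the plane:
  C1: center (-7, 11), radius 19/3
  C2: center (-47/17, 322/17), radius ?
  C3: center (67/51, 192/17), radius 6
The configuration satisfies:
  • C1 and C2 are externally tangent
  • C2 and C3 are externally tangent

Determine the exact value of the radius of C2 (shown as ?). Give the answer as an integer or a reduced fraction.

8/3

1. [ext C1·C2]  r_C2² + (38/3)r_C2 − 368/9 = 0  ⇒  r_C2 = 8/3 (r>0 drops 1)
2. [ext C2·C3]  r_C2² + 12r_C2 − 352/9 = 0  ⇒  r_C2 = 8/3 (r>0 drops 1)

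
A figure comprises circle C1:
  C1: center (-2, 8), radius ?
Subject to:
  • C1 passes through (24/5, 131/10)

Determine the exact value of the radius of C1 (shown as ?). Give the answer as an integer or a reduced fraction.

1. [C1∋P]  r_C1² − 289/4 = 0  ⇒  r_C1 = 17/2 (r>0 drops 1)

17/2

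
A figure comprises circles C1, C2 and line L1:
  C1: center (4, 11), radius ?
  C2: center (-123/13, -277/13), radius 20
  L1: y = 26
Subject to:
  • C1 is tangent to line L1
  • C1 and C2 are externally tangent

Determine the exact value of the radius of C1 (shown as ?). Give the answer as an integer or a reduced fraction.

1. [C1‖L1]  r_C1² − 225 = 0  ⇒  r_C1 = 15 (r>0 drops 1)
2. [ext C1·C2]  r_C1² + 40r_C1 − 825 = 0  ⇒  r_C1 = 15 (r>0 drops 1)

15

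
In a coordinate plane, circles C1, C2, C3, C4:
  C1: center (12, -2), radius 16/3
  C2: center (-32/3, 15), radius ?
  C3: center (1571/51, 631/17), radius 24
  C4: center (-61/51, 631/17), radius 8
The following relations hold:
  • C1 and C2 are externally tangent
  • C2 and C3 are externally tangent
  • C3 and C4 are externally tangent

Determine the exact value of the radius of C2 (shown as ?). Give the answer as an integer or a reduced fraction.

1. [ext C1·C2]  r_C2² + (32/3)r_C2 − 2323/3 = 0  ⇒  r_C2 = 23 (r>0 drops 1)
2. [ext C2·C3]  r_C2² + 48r_C2 − 1633 = 0  ⇒  r_C2 = 23 (r>0 drops 1)

23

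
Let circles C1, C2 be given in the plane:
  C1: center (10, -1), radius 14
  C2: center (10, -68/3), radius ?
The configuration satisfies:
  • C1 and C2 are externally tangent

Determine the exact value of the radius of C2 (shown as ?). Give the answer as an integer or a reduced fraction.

1. [ext C1·C2]  r_C2² + 28r_C2 − 2461/9 = 0  ⇒  r_C2 = 23/3 (r>0 drops 1)

23/3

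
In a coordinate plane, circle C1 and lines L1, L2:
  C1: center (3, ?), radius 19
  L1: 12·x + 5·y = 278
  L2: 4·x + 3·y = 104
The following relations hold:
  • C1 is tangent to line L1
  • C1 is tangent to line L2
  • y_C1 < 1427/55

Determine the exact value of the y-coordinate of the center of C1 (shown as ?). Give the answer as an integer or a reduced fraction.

-1

1. [C1‖L1]  y_C1² − (484/5)y_C1 − 489/5 = 0  ⇒  y_C1 = -1 or 489/5
2. [C1‖L2]  y_C1² − (184/3)y_C1 − 187/3 = 0  ⇒  y_C1 = -1 or 187/3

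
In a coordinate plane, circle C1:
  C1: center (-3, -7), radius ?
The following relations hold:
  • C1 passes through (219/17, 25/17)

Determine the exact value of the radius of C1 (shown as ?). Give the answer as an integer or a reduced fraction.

1. [C1∋P]  r_C1² − 324 = 0  ⇒  r_C1 = 18 (r>0 drops 1)

18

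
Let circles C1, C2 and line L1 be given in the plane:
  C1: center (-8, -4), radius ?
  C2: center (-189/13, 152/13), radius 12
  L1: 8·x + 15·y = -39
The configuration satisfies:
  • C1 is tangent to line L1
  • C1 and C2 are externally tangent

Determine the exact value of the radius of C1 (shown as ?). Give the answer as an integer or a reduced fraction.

1. [C1‖L1]  r_C1² − 25 = 0  ⇒  r_C1 = 5 (r>0 drops 1)
2. [ext C1·C2]  r_C1² + 24r_C1 − 145 = 0  ⇒  r_C1 = 5 (r>0 drops 1)

5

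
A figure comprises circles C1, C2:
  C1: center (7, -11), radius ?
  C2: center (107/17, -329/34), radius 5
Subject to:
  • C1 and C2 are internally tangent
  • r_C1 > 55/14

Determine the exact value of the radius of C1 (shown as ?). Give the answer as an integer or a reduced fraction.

13/2

1. [int C1,C2]  r_C1² − 10r_C1 + 91/4 = 0  ⇒  r_C1 = 7/2 or 13/2
2. given r_C1 > 55/14: keep 13/2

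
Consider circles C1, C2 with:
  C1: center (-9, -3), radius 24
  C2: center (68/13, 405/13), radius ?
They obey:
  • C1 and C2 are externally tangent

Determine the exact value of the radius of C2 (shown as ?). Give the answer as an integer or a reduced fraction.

13

1. [ext C1·C2]  r_C2² + 48r_C2 − 793 = 0  ⇒  r_C2 = 13 (r>0 drops 1)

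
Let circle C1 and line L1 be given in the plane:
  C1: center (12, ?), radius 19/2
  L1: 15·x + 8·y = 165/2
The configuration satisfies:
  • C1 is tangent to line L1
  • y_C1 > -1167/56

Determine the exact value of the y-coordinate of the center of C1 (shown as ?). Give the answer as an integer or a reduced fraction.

1. [C1‖L1]  y_C1² + (195/8)y_C1 − 259 = 0  ⇒  y_C1 = -259/8 or 8
2. given y_C1 > -1167/56: keep 8

8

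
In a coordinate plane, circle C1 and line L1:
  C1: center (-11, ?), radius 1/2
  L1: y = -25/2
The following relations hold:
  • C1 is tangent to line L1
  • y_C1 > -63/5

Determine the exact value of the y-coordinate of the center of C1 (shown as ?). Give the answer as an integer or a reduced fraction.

-12

1. [C1‖L1]  y_C1² + 25y_C1 + 156 = 0  ⇒  y_C1 = -13 or -12
2. given y_C1 > -63/5: keep -12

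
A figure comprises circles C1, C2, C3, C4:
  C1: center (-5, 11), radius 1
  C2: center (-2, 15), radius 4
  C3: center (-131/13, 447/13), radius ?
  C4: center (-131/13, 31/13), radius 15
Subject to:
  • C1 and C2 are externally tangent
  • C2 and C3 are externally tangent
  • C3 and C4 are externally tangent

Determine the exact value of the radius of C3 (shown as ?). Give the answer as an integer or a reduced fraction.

1. [ext C2·C3]  r_C3² + 8r_C3 − 425 = 0  ⇒  r_C3 = 17 (r>0 drops 1)
2. [ext C3·C4]  r_C3² + 30r_C3 − 799 = 0  ⇒  r_C3 = 17 (r>0 drops 1)

17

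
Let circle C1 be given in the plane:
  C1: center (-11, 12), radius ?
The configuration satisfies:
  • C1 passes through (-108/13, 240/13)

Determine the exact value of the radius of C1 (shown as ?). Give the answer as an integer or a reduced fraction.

7

1. [C1∋P]  r_C1² − 49 = 0  ⇒  r_C1 = 7 (r>0 drops 1)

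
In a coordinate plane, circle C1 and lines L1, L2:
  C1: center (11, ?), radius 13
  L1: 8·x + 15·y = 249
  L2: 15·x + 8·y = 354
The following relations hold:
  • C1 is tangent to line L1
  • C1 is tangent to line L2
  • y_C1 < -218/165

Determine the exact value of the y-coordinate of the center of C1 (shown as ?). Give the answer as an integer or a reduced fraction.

1. [C1‖L1]  y_C1² − (322/15)y_C1 − 1528/15 = 0  ⇒  y_C1 = -4 or 382/15
2. [C1‖L2]  y_C1² − (189/4)y_C1 − 205 = 0  ⇒  y_C1 = -4 or 205/4

-4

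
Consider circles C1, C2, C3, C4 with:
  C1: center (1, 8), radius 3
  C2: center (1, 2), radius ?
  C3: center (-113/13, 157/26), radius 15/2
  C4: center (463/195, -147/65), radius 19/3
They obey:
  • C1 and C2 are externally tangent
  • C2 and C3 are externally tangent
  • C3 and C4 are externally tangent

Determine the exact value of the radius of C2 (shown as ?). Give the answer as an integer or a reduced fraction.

3

1. [ext C1·C2]  r_C2² + 6r_C2 − 27 = 0  ⇒  r_C2 = 3 (r>0 drops 1)
2. [ext C2·C3]  r_C2² + 15r_C2 − 54 = 0  ⇒  r_C2 = 3 (r>0 drops 1)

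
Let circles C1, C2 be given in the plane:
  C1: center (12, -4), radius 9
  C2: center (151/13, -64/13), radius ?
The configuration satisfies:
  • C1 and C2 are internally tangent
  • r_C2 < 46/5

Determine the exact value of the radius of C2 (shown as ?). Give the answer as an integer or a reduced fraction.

1. [int C1,C2]  r_C2² − 18r_C2 + 80 = 0  ⇒  r_C2 = 8 or 10
2. given r_C2 < 46/5: keep 8

8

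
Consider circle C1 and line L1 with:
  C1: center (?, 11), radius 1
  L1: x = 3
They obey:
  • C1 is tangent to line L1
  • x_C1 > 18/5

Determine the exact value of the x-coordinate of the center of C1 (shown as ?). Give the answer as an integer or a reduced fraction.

1. [C1‖L1]  x_C1² − 6x_C1 + 8 = 0  ⇒  x_C1 = 2 or 4
2. given x_C1 > 18/5: keep 4

4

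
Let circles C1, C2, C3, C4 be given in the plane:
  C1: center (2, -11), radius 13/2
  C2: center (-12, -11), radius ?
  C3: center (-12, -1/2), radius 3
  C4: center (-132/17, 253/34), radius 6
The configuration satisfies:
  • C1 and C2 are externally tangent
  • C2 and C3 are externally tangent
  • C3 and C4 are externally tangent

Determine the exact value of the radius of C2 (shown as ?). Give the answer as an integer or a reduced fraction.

15/2

1. [ext C1·C2]  r_C2² + 13r_C2 − 615/4 = 0  ⇒  r_C2 = 15/2 (r>0 drops 1)
2. [ext C2·C3]  r_C2² + 6r_C2 − 405/4 = 0  ⇒  r_C2 = 15/2 (r>0 drops 1)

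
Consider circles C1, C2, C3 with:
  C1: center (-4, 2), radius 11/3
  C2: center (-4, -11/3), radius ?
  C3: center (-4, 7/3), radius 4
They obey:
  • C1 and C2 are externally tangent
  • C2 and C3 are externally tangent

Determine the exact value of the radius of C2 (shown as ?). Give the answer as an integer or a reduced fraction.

1. [ext C1·C2]  r_C2² + (22/3)r_C2 − 56/3 = 0  ⇒  r_C2 = 2 (r>0 drops 1)
2. [ext C2·C3]  r_C2² + 8r_C2 − 20 = 0  ⇒  r_C2 = 2 (r>0 drops 1)

2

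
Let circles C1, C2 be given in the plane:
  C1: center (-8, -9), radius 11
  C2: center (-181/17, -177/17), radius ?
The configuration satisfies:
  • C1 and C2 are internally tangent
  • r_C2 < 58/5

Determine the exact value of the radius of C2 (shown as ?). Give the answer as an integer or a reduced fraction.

8

1. [int C1,C2]  r_C2² − 22r_C2 + 112 = 0  ⇒  r_C2 = 8 or 14
2. given r_C2 < 58/5: keep 8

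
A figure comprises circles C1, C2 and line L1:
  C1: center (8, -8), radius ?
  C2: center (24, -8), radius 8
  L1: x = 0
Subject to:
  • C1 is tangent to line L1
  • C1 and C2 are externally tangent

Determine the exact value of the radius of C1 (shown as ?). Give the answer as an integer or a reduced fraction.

1. [C1‖L1]  r_C1² − 64 = 0  ⇒  r_C1 = 8 (r>0 drops 1)
2. [ext C1·C2]  r_C1² + 16r_C1 − 192 = 0  ⇒  r_C1 = 8 (r>0 drops 1)

8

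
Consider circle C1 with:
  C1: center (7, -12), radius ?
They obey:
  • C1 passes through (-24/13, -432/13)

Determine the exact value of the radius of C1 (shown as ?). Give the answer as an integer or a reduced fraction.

23

1. [C1∋P]  r_C1² − 529 = 0  ⇒  r_C1 = 23 (r>0 drops 1)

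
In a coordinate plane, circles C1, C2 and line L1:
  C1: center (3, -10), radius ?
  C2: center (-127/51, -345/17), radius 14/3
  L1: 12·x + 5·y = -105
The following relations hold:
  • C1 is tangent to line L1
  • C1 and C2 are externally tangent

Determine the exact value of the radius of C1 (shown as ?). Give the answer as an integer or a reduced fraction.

1. [C1‖L1]  r_C1² − 49 = 0  ⇒  r_C1 = 7 (r>0 drops 1)
2. [ext C1·C2]  r_C1² + (28/3)r_C1 − 343/3 = 0  ⇒  r_C1 = 7 (r>0 drops 1)

7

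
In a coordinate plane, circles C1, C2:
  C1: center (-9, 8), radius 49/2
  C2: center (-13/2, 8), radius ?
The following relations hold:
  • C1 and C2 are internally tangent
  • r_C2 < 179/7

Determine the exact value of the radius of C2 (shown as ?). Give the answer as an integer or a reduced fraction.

1. [int C1,C2]  r_C2² − 49r_C2 + 594 = 0  ⇒  r_C2 = 22 or 27
2. given r_C2 < 179/7: keep 22

22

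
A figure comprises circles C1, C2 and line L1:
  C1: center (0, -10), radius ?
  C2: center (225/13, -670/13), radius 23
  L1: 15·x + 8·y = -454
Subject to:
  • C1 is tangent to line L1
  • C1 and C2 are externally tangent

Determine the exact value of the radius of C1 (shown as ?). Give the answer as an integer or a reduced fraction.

1. [C1‖L1]  r_C1² − 484 = 0  ⇒  r_C1 = 22 (r>0 drops 1)
2. [ext C1·C2]  r_C1² + 46r_C1 − 1496 = 0  ⇒  r_C1 = 22 (r>0 drops 1)

22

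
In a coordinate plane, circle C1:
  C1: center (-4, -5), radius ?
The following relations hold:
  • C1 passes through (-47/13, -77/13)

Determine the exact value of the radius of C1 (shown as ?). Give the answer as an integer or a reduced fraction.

1. [C1∋P]  r_C1² − 1 = 0  ⇒  r_C1 = 1 (r>0 drops 1)

1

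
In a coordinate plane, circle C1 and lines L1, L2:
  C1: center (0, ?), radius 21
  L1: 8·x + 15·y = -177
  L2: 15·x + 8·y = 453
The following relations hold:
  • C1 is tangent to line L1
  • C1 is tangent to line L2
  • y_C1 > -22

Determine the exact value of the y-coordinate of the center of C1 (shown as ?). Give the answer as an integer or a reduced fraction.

12

1. [C1‖L1]  y_C1² + (118/5)y_C1 − 2136/5 = 0  ⇒  y_C1 = -178/5 or 12
2. [C1‖L2]  y_C1² − (453/4)y_C1 + 1215 = 0  ⇒  y_C1 = 12 or 405/4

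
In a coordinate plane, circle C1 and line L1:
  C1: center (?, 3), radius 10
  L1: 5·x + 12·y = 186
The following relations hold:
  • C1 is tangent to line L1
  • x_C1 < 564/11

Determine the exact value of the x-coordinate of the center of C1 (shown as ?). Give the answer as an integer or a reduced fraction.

4

1. [C1‖L1]  x_C1² − 60x_C1 + 224 = 0  ⇒  x_C1 = 4 or 56
2. given x_C1 < 564/11: keep 4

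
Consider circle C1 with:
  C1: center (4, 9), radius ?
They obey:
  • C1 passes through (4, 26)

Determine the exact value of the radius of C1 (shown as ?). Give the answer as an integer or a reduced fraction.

17

1. [C1∋P]  r_C1² − 289 = 0  ⇒  r_C1 = 17 (r>0 drops 1)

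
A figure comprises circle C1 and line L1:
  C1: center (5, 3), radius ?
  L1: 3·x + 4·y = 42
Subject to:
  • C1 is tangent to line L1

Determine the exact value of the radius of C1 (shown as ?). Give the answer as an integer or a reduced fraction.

1. [C1‖L1]  r_C1² − 9 = 0  ⇒  r_C1 = 3 (r>0 drops 1)

3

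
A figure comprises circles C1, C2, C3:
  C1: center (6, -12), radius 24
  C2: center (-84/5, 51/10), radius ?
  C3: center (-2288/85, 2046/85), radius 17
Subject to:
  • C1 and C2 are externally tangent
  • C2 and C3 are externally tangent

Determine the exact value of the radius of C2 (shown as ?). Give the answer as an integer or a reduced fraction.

1. [ext C1·C2]  r_C2² + 48r_C2 − 945/4 = 0  ⇒  r_C2 = 9/2 (r>0 drops 1)
2. [ext C2·C3]  r_C2² + 34r_C2 − 693/4 = 0  ⇒  r_C2 = 9/2 (r>0 drops 1)

9/2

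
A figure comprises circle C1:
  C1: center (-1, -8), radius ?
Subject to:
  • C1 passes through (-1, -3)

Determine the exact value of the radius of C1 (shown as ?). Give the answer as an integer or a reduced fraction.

5

1. [C1∋P]  r_C1² − 25 = 0  ⇒  r_C1 = 5 (r>0 drops 1)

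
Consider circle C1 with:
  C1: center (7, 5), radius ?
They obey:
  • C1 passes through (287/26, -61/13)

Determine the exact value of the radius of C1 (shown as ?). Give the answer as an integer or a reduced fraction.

21/2

1. [C1∋P]  r_C1² − 441/4 = 0  ⇒  r_C1 = 21/2 (r>0 drops 1)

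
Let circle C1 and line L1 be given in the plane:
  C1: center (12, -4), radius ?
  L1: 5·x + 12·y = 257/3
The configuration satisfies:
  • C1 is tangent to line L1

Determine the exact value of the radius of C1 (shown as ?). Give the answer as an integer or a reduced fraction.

17/3

1. [C1‖L1]  r_C1² − 289/9 = 0  ⇒  r_C1 = 17/3 (r>0 drops 1)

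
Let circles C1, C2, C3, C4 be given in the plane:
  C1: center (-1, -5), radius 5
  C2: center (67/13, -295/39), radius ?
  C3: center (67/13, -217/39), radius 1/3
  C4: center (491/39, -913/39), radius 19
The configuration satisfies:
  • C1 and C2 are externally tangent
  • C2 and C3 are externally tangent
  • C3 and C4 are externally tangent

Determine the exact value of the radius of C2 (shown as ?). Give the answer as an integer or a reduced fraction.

1. [ext C1·C2]  r_C2² + 10r_C2 − 175/9 = 0  ⇒  r_C2 = 5/3 (r>0 drops 1)
2. [ext C2·C3]  r_C2² + (2/3)r_C2 − 35/9 = 0  ⇒  r_C2 = 5/3 (r>0 drops 1)

5/3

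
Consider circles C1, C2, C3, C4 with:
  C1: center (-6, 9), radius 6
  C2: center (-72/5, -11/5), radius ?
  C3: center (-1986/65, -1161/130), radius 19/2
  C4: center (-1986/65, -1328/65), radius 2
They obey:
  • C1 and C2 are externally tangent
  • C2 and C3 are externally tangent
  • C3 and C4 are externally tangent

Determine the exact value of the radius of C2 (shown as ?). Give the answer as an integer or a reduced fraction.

1. [ext C1·C2]  r_C2² + 12r_C2 − 160 = 0  ⇒  r_C2 = 8 (r>0 drops 1)
2. [ext C2·C3]  r_C2² + 19r_C2 − 216 = 0  ⇒  r_C2 = 8 (r>0 drops 1)

8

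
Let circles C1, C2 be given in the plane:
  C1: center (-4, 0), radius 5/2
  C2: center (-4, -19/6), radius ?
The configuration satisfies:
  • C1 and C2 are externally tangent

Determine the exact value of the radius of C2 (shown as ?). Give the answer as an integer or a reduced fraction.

1. [ext C1·C2]  r_C2² + 5r_C2 − 34/9 = 0  ⇒  r_C2 = 2/3 (r>0 drops 1)

2/3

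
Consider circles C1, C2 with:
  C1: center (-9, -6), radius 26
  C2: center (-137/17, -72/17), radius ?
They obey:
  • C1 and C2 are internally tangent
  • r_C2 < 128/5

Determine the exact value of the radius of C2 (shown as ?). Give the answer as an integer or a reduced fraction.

24

1. [int C1,C2]  r_C2² − 52r_C2 + 672 = 0  ⇒  r_C2 = 24 or 28
2. given r_C2 < 128/5: keep 24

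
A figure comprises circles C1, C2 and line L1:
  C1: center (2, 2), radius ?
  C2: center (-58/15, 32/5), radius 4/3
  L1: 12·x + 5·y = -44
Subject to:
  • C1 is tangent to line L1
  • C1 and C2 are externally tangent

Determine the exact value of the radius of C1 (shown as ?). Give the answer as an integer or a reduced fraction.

1. [C1‖L1]  r_C1² − 36 = 0  ⇒  r_C1 = 6 (r>0 drops 1)
2. [ext C1·C2]  r_C1² + (8/3)r_C1 − 52 = 0  ⇒  r_C1 = 6 (r>0 drops 1)

6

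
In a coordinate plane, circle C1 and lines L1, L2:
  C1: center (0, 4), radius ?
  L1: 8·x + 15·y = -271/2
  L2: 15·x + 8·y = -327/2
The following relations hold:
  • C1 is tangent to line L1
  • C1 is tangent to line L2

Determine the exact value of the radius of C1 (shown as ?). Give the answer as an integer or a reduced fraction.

23/2

1. [C1‖L1]  r_C1² − 529/4 = 0  ⇒  r_C1 = 23/2 (r>0 drops 1)
2. [C1‖L2]  r_C1² − 529/4 = 0  ⇒  r_C1 = 23/2 (r>0 drops 1)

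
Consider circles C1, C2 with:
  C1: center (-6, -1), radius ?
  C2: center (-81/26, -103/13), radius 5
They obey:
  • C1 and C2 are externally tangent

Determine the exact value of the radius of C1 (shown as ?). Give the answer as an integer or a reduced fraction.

5/2

1. [ext C1·C2]  r_C1² + 10r_C1 − 125/4 = 0  ⇒  r_C1 = 5/2 (r>0 drops 1)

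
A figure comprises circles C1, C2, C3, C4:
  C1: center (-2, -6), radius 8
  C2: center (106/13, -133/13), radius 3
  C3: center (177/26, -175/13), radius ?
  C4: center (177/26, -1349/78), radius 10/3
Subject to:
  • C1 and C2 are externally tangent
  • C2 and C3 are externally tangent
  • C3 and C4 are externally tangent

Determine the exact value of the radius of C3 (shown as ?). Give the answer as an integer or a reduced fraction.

1. [ext C2·C3]  r_C3² + 6r_C3 − 13/4 = 0  ⇒  r_C3 = 1/2 (r>0 drops 1)
2. [ext C3·C4]  r_C3² + (20/3)r_C3 − 43/12 = 0  ⇒  r_C3 = 1/2 (r>0 drops 1)

1/2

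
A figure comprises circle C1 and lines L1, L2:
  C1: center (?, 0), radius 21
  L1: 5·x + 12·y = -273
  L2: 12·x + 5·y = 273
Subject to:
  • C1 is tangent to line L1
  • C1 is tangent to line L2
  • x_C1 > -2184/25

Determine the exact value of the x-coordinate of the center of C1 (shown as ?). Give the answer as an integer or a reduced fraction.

0

1. [C1‖L1]  x_C1² + (546/5)x_C1 = 0  ⇒  x_C1 = -546/5 or 0
2. [C1‖L2]  x_C1² − (91/2)x_C1 = 0  ⇒  x_C1 = 0 or 91/2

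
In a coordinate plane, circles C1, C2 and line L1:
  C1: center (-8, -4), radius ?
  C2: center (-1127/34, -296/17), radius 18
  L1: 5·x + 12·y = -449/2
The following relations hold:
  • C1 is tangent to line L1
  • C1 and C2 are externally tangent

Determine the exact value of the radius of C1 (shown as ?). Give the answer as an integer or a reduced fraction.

1. [C1‖L1]  r_C1² − 441/4 = 0  ⇒  r_C1 = 21/2 (r>0 drops 1)
2. [ext C1·C2]  r_C1² + 36r_C1 − 1953/4 = 0  ⇒  r_C1 = 21/2 (r>0 drops 1)

21/2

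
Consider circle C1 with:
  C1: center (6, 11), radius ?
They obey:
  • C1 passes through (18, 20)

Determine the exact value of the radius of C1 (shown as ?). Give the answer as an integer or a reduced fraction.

1. [C1∋P]  r_C1² − 225 = 0  ⇒  r_C1 = 15 (r>0 drops 1)

15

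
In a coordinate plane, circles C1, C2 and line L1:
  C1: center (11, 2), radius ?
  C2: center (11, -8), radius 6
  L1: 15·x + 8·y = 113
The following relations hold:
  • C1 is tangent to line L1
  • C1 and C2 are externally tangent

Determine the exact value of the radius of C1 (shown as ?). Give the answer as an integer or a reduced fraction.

4

1. [C1‖L1]  r_C1² − 16 = 0  ⇒  r_C1 = 4 (r>0 drops 1)
2. [ext C1·C2]  r_C1² + 12r_C1 − 64 = 0  ⇒  r_C1 = 4 (r>0 drops 1)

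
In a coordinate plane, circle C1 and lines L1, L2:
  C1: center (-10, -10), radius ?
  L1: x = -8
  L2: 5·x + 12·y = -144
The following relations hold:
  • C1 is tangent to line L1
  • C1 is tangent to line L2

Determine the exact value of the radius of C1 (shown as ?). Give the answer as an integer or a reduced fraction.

1. [C1‖L1]  r_C1² − 4 = 0  ⇒  r_C1 = 2 (r>0 drops 1)
2. [C1‖L2]  r_C1² − 4 = 0  ⇒  r_C1 = 2 (r>0 drops 1)

2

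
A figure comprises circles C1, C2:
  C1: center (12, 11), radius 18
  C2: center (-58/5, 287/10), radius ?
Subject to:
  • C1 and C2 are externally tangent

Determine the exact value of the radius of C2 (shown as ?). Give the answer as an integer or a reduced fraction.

23/2

1. [ext C1·C2]  r_C2² + 36r_C2 − 2185/4 = 0  ⇒  r_C2 = 23/2 (r>0 drops 1)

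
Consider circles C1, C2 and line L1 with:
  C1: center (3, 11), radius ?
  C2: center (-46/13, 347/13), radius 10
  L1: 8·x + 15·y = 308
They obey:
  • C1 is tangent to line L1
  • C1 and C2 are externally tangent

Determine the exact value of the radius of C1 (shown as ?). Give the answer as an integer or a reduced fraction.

7

1. [C1‖L1]  r_C1² − 49 = 0  ⇒  r_C1 = 7 (r>0 drops 1)
2. [ext C1·C2]  r_C1² + 20r_C1 − 189 = 0  ⇒  r_C1 = 7 (r>0 drops 1)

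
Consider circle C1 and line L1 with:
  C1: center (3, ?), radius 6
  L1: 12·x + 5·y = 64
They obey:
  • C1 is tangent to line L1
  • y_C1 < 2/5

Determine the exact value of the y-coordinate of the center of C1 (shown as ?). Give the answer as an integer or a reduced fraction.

-10

1. [C1‖L1]  y_C1² − (56/5)y_C1 − 212 = 0  ⇒  y_C1 = -10 or 106/5
2. given y_C1 < 2/5: keep -10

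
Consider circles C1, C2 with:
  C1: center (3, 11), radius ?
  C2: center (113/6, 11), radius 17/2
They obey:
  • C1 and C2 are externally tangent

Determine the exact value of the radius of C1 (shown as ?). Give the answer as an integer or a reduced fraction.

22/3

1. [ext C1·C2]  r_C1² + 17r_C1 − 1606/9 = 0  ⇒  r_C1 = 22/3 (r>0 drops 1)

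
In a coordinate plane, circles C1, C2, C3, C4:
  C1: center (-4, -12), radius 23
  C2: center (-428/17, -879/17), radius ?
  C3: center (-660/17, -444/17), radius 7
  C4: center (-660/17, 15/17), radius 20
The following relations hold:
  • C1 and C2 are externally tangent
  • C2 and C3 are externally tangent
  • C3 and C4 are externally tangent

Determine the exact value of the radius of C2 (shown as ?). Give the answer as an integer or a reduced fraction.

1. [ext C1·C2]  r_C2² + 46r_C2 − 1496 = 0  ⇒  r_C2 = 22 (r>0 drops 1)
2. [ext C2·C3]  r_C2² + 14r_C2 − 792 = 0  ⇒  r_C2 = 22 (r>0 drops 1)

22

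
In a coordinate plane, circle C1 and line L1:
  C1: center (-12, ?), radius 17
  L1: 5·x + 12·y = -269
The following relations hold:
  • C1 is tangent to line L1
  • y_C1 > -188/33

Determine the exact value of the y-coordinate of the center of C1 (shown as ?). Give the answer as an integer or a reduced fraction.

1. [C1‖L1]  y_C1² + (209/6)y_C1 − 215/6 = 0  ⇒  y_C1 = -215/6 or 1
2. given y_C1 > -188/33: keep 1

1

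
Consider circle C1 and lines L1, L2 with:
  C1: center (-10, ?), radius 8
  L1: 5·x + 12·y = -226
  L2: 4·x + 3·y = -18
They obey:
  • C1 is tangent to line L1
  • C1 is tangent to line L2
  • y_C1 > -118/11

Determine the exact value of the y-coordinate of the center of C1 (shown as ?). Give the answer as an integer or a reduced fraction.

1. [C1‖L1]  y_C1² + (88/3)y_C1 + 140 = 0  ⇒  y_C1 = -70/3 or -6
2. [C1‖L2]  y_C1² − (44/3)y_C1 − 124 = 0  ⇒  y_C1 = -6 or 62/3

-6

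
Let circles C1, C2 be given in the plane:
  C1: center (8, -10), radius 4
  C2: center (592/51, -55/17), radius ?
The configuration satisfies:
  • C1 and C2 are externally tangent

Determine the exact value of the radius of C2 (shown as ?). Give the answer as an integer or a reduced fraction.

11/3

1. [ext C1·C2]  r_C2² + 8r_C2 − 385/9 = 0  ⇒  r_C2 = 11/3 (r>0 drops 1)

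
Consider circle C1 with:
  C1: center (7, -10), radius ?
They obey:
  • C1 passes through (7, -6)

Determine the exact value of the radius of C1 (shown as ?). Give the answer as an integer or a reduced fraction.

1. [C1∋P]  r_C1² − 16 = 0  ⇒  r_C1 = 4 (r>0 drops 1)

4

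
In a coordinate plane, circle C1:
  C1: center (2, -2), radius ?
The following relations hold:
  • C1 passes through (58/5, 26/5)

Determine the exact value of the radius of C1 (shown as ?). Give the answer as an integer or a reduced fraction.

1. [C1∋P]  r_C1² − 144 = 0  ⇒  r_C1 = 12 (r>0 drops 1)

12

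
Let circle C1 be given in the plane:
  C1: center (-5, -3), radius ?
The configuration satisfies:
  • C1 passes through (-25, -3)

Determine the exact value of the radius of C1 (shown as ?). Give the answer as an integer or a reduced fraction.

20

1. [C1∋P]  r_C1² − 400 = 0  ⇒  r_C1 = 20 (r>0 drops 1)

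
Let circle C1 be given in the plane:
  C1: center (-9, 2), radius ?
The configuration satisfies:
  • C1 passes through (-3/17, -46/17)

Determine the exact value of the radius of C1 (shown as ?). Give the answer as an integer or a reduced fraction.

1. [C1∋P]  r_C1² − 100 = 0  ⇒  r_C1 = 10 (r>0 drops 1)

10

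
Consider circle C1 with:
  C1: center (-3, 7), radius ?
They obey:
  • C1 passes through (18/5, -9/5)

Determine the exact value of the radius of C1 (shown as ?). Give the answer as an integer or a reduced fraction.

11

1. [C1∋P]  r_C1² − 121 = 0  ⇒  r_C1 = 11 (r>0 drops 1)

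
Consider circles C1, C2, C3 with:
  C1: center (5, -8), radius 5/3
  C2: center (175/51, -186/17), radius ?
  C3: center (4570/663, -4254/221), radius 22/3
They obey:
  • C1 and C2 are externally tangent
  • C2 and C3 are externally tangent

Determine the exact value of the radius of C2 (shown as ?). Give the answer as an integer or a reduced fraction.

1. [ext C1·C2]  r_C2² + (10/3)r_C2 − 25/3 = 0  ⇒  r_C2 = 5/3 (r>0 drops 1)
2. [ext C2·C3]  r_C2² + (44/3)r_C2 − 245/9 = 0  ⇒  r_C2 = 5/3 (r>0 drops 1)

5/3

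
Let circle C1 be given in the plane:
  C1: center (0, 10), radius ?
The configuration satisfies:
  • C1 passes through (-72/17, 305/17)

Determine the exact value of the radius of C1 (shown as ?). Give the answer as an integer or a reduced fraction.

1. [C1∋P]  r_C1² − 81 = 0  ⇒  r_C1 = 9 (r>0 drops 1)

9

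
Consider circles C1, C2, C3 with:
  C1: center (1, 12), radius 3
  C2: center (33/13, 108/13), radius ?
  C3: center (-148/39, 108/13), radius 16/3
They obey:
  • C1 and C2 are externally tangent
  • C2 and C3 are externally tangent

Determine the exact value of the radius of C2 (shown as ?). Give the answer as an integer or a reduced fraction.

1. [ext C1·C2]  r_C2² + 6r_C2 − 7 = 0  ⇒  r_C2 = 1 (r>0 drops 1)
2. [ext C2·C3]  r_C2² + (32/3)r_C2 − 35/3 = 0  ⇒  r_C2 = 1 (r>0 drops 1)

1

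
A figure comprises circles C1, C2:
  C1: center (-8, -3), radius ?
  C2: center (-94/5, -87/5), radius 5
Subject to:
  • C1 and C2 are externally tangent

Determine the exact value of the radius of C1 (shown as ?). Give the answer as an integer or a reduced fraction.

1. [ext C1·C2]  r_C1² + 10r_C1 − 299 = 0  ⇒  r_C1 = 13 (r>0 drops 1)

13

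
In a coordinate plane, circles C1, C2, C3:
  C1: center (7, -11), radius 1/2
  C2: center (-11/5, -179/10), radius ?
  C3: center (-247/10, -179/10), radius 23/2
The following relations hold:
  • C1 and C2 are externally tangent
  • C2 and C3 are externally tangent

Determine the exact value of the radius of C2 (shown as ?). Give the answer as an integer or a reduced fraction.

11

1. [ext C1·C2]  r_C2² + 1r_C2 − 132 = 0  ⇒  r_C2 = 11 (r>0 drops 1)
2. [ext C2·C3]  r_C2² + 23r_C2 − 374 = 0  ⇒  r_C2 = 11 (r>0 drops 1)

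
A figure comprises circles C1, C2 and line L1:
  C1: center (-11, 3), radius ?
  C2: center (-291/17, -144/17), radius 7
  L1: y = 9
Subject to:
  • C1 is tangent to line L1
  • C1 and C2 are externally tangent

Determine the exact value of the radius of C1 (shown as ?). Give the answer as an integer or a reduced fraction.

1. [C1‖L1]  r_C1² − 36 = 0  ⇒  r_C1 = 6 (r>0 drops 1)
2. [ext C1·C2]  r_C1² + 14r_C1 − 120 = 0  ⇒  r_C1 = 6 (r>0 drops 1)

6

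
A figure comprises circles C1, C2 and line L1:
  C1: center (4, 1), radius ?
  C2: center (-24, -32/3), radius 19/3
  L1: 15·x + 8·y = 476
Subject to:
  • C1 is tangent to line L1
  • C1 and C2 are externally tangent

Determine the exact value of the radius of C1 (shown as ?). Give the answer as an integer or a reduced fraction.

1. [C1‖L1]  r_C1² − 576 = 0  ⇒  r_C1 = 24 (r>0 drops 1)
2. [ext C1·C2]  r_C1² + (38/3)r_C1 − 880 = 0  ⇒  r_C1 = 24 (r>0 drops 1)

24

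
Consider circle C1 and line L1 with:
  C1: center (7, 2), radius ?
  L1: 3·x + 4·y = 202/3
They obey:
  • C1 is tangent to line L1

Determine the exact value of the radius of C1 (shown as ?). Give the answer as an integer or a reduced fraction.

1. [C1‖L1]  r_C1² − 529/9 = 0  ⇒  r_C1 = 23/3 (r>0 drops 1)

23/3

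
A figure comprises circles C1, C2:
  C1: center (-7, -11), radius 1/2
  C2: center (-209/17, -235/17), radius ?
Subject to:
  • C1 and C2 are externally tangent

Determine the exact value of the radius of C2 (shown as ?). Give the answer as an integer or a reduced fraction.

1. [ext C1·C2]  r_C2² + 1r_C2 − 143/4 = 0  ⇒  r_C2 = 11/2 (r>0 drops 1)

11/2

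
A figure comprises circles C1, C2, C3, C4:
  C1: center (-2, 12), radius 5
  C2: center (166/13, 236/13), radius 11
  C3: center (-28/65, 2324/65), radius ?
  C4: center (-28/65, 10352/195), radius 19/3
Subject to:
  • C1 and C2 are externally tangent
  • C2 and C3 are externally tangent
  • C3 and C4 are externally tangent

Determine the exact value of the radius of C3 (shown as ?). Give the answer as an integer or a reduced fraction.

1. [ext C2·C3]  r_C3² + 22r_C3 − 363 = 0  ⇒  r_C3 = 11 (r>0 drops 1)
2. [ext C3·C4]  r_C3² + (38/3)r_C3 − 781/3 = 0  ⇒  r_C3 = 11 (r>0 drops 1)

11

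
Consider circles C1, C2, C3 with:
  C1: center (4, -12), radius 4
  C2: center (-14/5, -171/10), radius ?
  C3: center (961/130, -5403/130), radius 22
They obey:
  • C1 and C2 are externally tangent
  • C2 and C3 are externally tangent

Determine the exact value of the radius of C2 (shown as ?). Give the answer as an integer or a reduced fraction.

1. [ext C1·C2]  r_C2² + 8r_C2 − 225/4 = 0  ⇒  r_C2 = 9/2 (r>0 drops 1)
2. [ext C2·C3]  r_C2² + 44r_C2 − 873/4 = 0  ⇒  r_C2 = 9/2 (r>0 drops 1)

9/2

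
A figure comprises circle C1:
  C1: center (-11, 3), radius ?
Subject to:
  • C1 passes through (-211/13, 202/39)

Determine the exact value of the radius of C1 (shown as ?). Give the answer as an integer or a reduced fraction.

17/3

1. [C1∋P]  r_C1² − 289/9 = 0  ⇒  r_C1 = 17/3 (r>0 drops 1)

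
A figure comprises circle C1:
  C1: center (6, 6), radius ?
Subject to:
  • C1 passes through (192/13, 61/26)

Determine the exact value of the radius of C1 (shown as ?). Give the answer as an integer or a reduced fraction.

1. [C1∋P]  r_C1² − 361/4 = 0  ⇒  r_C1 = 19/2 (r>0 drops 1)

19/2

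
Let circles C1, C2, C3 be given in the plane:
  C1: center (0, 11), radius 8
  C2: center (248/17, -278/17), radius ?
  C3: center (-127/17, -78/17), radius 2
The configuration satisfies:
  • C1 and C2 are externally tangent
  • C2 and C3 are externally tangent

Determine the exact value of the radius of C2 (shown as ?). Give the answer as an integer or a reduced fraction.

1. [ext C1·C2]  r_C2² + 16r_C2 − 897 = 0  ⇒  r_C2 = 23 (r>0 drops 1)
2. [ext C2·C3]  r_C2² + 4r_C2 − 621 = 0  ⇒  r_C2 = 23 (r>0 drops 1)

23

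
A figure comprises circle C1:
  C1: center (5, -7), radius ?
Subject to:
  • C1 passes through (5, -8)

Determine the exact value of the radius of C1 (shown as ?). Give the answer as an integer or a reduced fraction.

1. [C1∋P]  r_C1² − 1 = 0  ⇒  r_C1 = 1 (r>0 drops 1)

1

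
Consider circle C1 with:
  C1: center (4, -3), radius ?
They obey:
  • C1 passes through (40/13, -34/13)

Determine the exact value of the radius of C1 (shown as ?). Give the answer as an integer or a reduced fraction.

1

1. [C1∋P]  r_C1² − 1 = 0  ⇒  r_C1 = 1 (r>0 drops 1)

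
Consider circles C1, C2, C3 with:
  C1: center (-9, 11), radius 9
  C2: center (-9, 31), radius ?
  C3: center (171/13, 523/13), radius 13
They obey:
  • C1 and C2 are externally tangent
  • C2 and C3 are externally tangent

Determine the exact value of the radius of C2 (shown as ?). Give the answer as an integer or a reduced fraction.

1. [ext C1·C2]  r_C2² + 18r_C2 − 319 = 0  ⇒  r_C2 = 11 (r>0 drops 1)
2. [ext C2·C3]  r_C2² + 26r_C2 − 407 = 0  ⇒  r_C2 = 11 (r>0 drops 1)

11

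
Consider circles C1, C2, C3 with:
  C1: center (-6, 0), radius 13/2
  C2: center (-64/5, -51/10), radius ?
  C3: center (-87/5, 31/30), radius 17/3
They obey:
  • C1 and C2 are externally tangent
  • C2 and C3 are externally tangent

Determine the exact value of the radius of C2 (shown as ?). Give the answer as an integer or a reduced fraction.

1. [ext C1·C2]  r_C2² + 13r_C2 − 30 = 0  ⇒  r_C2 = 2 (r>0 drops 1)
2. [ext C2·C3]  r_C2² + (34/3)r_C2 − 80/3 = 0  ⇒  r_C2 = 2 (r>0 drops 1)

2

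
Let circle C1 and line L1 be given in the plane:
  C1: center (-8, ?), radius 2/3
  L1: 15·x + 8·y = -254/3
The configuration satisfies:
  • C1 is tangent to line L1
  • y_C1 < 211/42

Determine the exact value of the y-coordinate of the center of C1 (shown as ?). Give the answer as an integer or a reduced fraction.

1. [C1‖L1]  y_C1² − (53/6)y_C1 + 35/2 = 0  ⇒  y_C1 = 3 or 35/6
2. given y_C1 < 211/42: keep 3

3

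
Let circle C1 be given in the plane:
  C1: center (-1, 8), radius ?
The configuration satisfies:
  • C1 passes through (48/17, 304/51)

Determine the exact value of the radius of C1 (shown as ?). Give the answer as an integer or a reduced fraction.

13/3

1. [C1∋P]  r_C1² − 169/9 = 0  ⇒  r_C1 = 13/3 (r>0 drops 1)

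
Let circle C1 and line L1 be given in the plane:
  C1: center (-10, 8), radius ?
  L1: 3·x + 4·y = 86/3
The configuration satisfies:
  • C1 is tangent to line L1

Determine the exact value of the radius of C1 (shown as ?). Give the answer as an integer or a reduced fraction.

16/3

1. [C1‖L1]  r_C1² − 256/9 = 0  ⇒  r_C1 = 16/3 (r>0 drops 1)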